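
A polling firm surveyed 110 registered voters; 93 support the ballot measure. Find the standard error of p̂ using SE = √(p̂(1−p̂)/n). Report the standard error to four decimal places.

With x = 93 successes in n = 110, p̂ = 0.84545.
p̂(1−p̂) = 0.130664.
SE = √(0.130664/110) = 0.0345.

SE = 0.0345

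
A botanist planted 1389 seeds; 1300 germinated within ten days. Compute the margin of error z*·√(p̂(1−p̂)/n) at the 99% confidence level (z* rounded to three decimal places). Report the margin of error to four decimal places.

ME = 0.0169

With x = 1300 successes in n = 1389, p̂ = 0.93593.
SE(p̂) = √(0.93593·0.06407/1389) = 0.006571.
The 99% critical value is z* = 2.576.
Margin of error = z*·SE = 2.576 × 0.006571 = 0.0169.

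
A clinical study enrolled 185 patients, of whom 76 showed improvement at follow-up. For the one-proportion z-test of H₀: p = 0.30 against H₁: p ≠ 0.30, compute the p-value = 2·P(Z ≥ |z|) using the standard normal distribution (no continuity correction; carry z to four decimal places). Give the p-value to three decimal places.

p̂ = 76/185 = 0.41081.
Null standard error: √(0.30·0.70/185) = √0.001135135 = 0.033692.
Test statistic (full precision, shown to 4 dp): z = (76/185 − 0.30)/SE₀ ≈ 3.2890.
p-value = 2·P(Z ≥ |z|) with z = 3.2890 → 0.001.

p-value = 0.001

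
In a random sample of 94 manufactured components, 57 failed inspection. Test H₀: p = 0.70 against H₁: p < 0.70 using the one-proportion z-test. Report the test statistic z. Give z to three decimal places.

z = -1.981

The sample proportion is 57/94 = 0.60638.
Null standard error: √(0.70·0.30/94) = √0.002234043 = 0.047266.
z = (0.60638 − 0.70)/0.047266 = -0.09362/0.047266 = -1.981.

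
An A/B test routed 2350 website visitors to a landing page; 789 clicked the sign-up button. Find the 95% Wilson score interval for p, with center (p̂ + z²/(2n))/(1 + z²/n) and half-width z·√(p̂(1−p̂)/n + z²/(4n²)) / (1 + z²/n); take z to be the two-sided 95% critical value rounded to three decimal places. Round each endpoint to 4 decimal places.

p̂ = 789/2350 = 0.33574; z = 1.960, so z² = 3.841600.
1 + z²/n = 1.001635.
Center = (0.33574 + 0.000817)/1.001635 = 0.33601.
Radicand: p̂(1−p̂)/n + z²/(4n²) = 0.000094902 + 0.000000174 = 0.000095076.
Half-width = 1.960·√0.000095076/1.001635 = 0.01908.
CI: 0.33601 ± 0.01908 = (0.3169, 0.3551).

(0.3169, 0.3551)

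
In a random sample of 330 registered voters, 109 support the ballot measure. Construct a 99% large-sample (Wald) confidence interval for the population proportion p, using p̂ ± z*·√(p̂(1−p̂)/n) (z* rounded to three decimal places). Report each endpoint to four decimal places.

With x = 109 successes in n = 330, p̂ = 0.33030.
SE(p̂) = √(0.33030·0.66970/330) = 0.025890.
z* = 2.576 at the 99% level.
Margin = 2.576·0.025890 = 0.06669.
Interval: 0.33030 ± 0.06669 → (0.2636, 0.3970).

(0.2636, 0.3970)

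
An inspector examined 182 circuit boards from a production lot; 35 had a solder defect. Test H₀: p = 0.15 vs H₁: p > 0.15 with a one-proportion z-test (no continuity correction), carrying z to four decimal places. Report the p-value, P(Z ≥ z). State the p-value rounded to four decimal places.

Sample proportion p̂ = 35/182 = 0.19231.
Null standard error: √(0.15·0.85/182) = √0.000700549 = 0.026468.
Test statistic (full precision, shown to 4 dp): z = (35/182 − 0.15)/SE₀ ≈ 1.5985.
From the standard normal, P(Z ≥ z) = 0.0550.

p-value = 0.0550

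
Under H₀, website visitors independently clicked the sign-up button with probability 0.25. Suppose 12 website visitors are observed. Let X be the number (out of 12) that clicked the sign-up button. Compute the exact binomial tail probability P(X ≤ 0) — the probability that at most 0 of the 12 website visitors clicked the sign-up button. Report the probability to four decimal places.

X is binomial with n = 12 and p = 0.25.
P(X ≤ 0) = C(12,0)·0.25^0·0.75^12.
= 0.031676 = 0.0317.

P = 0.0317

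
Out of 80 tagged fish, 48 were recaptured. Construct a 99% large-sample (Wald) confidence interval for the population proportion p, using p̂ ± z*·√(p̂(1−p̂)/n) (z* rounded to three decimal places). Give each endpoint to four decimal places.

(0.4589, 0.7411)

The sample proportion is 48/80 = 0.60000.
Standard error of p̂: √(0.240000/80) = √0.003000000 = 0.054772.
The 99% critical value is z* = 2.576.
Margin of error: 2.576 × 0.054772 = 0.14109.
CI: 0.60000 ± 0.14109 = (0.4589, 0.7411).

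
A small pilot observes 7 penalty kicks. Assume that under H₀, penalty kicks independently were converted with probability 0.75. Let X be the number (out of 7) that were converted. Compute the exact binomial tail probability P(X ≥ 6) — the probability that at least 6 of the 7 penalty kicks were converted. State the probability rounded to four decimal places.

X is binomial with n = 7 and p = 0.75.
P(X ≥ 6) = C(7,6)·0.75^6·0.25^1 + C(7,7)·0.75^7·0.25^0.
= 0.311462 + 0.133484 = 0.4449.

P = 0.4449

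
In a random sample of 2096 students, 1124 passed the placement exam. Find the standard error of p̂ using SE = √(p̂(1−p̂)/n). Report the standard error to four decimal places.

With x = 1124 successes in n = 2096, p̂ = 0.53626.
p̂(1−p̂) = 0.248685.
Dividing by n and taking the root: √0.000118647 = 0.0109.

SE = 0.0109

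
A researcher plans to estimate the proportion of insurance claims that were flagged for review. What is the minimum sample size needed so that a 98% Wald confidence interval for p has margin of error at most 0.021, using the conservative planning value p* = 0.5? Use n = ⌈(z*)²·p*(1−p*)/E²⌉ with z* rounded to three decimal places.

z* = 2.326 at the 98% level.
p*(1−p*) = 0.50·0.50 = 0.2500.
Required n before rounding: 5.410276 × 0.2500 / 0.021² = 3067.050.
⌈3067.050⌉ = 3068.

n = 3068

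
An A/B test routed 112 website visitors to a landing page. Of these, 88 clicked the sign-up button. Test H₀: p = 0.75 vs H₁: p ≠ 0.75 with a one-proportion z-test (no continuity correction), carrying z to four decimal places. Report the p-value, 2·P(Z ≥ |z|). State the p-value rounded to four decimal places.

p-value = 0.3827

p̂ = 88/112 = 0.78571.
Under H₀, SE = √(p₀(1−p₀)/n) = √(0.75·0.25/112) = √0.001674107 = 0.040916.
Test statistic (full precision, shown to 4 dp): z = (88/112 − 0.75)/SE₀ ≈ 0.8729.
From the standard normal, 2·P(Z ≥ |z|) = 0.3827.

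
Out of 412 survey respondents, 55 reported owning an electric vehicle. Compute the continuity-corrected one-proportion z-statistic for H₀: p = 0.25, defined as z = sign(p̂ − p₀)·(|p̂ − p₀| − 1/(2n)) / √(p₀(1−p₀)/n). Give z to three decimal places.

z = -5.404

The sample proportion is 55/412 = 0.13350. p̂ − p₀ = -0.116505.
Continuity correction 1/(2n) = 1/824 = 0.001214.
Corrected numerator: |-0.116505| − 0.001214 = 0.115291.
Under H₀, SE = √(p₀(1−p₀)/n) = √(0.25·0.75/412) = √0.000455097 = 0.021333.
z = −0.115291/0.021333 = -5.404.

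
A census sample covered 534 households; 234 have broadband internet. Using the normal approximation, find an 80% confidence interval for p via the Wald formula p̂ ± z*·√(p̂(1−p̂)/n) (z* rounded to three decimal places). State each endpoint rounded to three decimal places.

With x = 234 successes in n = 534, p̂ = 0.43820.
SE = √(p̂(1−p̂)/n) = √(0.246181/534) = 0.021471.
z* = 1.282 at the 80% level.
Margin of error: 1.282 × 0.021471 = 0.02753.
CI: 0.43820 ± 0.02753 = (0.411, 0.466).

(0.411, 0.466)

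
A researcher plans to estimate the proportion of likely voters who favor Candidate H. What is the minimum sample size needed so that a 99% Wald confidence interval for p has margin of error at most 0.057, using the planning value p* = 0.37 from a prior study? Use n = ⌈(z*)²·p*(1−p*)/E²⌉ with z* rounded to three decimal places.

n = 477

The 99% critical value is z* = 2.576.
p*(1−p*) = 0.2331.
Required n before rounding: 6.635776 × 0.2331 / 0.057² = 476.085.
⌈476.085⌉ = 477.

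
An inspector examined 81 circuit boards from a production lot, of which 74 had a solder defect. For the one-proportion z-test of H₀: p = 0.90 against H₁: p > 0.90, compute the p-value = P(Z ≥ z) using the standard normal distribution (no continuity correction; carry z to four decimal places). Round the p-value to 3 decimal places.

p-value = 0.342

Sample proportion p̂ = 74/81 = 0.91358.
SE₀ = √(0.90·0.10/81) = 0.033333.
z = (p̂ − p₀)/SE = (74/81 − 0.90)/0.033333 ≈ 0.4074.
p-value = P(Z ≥ z) with z = 0.4074 → 0.342.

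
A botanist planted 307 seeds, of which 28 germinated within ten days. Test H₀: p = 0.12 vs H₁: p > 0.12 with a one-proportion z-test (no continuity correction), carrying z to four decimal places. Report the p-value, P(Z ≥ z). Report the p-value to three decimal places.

With x = 28 successes in n = 307, p̂ = 0.09121.
SE₀ = √(0.12·0.88/307) = 0.018547.
z = (p̂ − p₀)/SE = (28/307 − 0.12)/0.018547 ≈ -1.5526.
From the standard normal, P(Z ≥ z) = 0.940.

p-value = 0.940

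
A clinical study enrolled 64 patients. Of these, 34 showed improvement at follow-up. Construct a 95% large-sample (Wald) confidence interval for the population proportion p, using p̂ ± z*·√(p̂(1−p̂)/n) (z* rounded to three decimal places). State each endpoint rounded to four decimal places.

(0.4090, 0.6535)

The sample proportion is 34/64 = 0.53125.
SE(p̂) = √(0.53125·0.46875/64) = 0.062378.
For 95% confidence, z* = 1.960.
Margin = 1.960·0.062378 = 0.12226.
CI: 0.53125 ± 0.12226 = (0.4090, 0.6535).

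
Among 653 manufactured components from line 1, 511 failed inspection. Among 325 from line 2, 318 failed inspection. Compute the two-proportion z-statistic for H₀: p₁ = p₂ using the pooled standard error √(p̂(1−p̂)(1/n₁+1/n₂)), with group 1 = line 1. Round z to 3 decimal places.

Sample proportions: p̂₁ = 511/653 = 0.78254 and p̂₂ = 318/325 = 0.97846.
Pooled p̂ = (511+318)/(653+325) = 829/978 = 0.84765.
Pooled SE = √[0.1291407·0.00460832] ≈ 0.024395.
z = (p̂₁ − p̂₂)/SE = (0.78254 − 0.97846)/0.024395 = -0.19592/0.024395 = -8.031.

z = -8.031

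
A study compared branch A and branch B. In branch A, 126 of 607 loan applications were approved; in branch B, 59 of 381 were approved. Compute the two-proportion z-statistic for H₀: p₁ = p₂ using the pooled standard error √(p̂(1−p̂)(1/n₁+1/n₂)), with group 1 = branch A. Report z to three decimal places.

Sample proportions: p̂₁ = 126/607 = 0.20758 and p̂₂ = 59/381 = 0.15486.
Pooled p̂ = (126+59)/(607+381) = 185/988 = 0.18725.
SE = √[p̂(1−p̂)(1/n₁+1/n₂)] = √[0.18725·0.81275·(1/607+1/381)] ≈ 0.025498.
z = (p̂₁ − p̂₂)/SE = (0.20758 − 0.15486)/0.025498 = 0.05272/0.025498 = 2.068.

z = 2.068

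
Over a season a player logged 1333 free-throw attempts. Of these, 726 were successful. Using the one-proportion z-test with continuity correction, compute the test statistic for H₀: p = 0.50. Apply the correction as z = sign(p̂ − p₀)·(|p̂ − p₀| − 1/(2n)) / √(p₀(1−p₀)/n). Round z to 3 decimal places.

With x = 726 successes in n = 1333, p̂ = 0.54464. p̂ − p₀ = 0.044636.
1/(2n) = 0.000375.
Corrected numerator: |0.044636| − 0.000375 = 0.044261.
Null standard error: √(0.50·0.50/1333) = √0.000187547 = 0.013695.
z = (+)0.044261/0.013695 = 3.232.

z = 3.232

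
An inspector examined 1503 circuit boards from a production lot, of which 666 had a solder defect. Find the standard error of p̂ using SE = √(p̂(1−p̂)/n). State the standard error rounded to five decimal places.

p̂ = 666/1503 = 0.44311.
p̂(1−p̂) = 0.44311·0.55689 = 0.246764.
SE = √(0.246764/1503) = 0.01281.

SE = 0.01281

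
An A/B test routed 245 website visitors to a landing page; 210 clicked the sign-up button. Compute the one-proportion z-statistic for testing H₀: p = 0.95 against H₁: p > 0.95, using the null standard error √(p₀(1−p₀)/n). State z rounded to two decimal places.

With x = 210 successes in n = 245, p̂ = 0.85714.
Under H₀, SE = √(p₀(1−p₀)/n) = √(0.95·0.05/245) = √0.000193878 = 0.013924.
Test statistic: z = -0.09286/0.013924 = -6.67.

z = -6.67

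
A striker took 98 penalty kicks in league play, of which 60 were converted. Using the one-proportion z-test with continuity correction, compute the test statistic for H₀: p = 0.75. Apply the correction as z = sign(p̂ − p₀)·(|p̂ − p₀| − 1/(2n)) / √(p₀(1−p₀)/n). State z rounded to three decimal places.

p̂ = 60/98 = 0.61224. p̂ − p₀ = -0.137755.
Continuity correction 1/(2n) = 1/196 = 0.005102.
Corrected numerator: |-0.137755| − 0.005102 = 0.132653.
Null standard error: √(0.75·0.25/98) = √0.001913265 = 0.043741.
z = (−)0.132653/0.043741 = -3.033.

z = -3.033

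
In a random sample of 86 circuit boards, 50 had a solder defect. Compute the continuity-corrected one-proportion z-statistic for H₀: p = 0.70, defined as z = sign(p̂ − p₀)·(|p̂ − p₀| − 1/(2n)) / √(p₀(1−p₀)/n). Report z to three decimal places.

z = -2.283

p̂ = 50/86 = 0.58140. p̂ − p₀ = -0.118605.
Continuity correction 1/(2n) = 1/172 = 0.005814.
Corrected numerator: |-0.118605| − 0.005814 = 0.112791.
Null standard error: √(0.70·0.30/86) = √0.002441860 = 0.049415.
z = −0.112791/0.049415 = -2.283.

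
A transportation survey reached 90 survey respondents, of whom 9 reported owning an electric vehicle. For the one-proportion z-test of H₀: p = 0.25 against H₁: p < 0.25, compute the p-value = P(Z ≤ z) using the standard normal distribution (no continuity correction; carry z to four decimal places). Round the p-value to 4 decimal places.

p̂ = 9/90 = 0.10000.
SE₀ = √(0.25·0.75/90) = 0.045644.
Test statistic (full precision, shown to 4 dp): z = (9/90 − 0.25)/SE₀ ≈ -3.2863.
From the standard normal, P(Z ≤ z) = 0.0005.

p-value = 0.0005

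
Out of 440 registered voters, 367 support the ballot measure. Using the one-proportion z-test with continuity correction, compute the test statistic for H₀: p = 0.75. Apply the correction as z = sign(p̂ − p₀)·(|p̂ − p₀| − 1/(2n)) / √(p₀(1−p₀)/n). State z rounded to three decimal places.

z = 4.019

The sample proportion is 367/440 = 0.83409. p̂ − p₀ = 0.084091.
1/(2n) = 0.001136.
Corrected numerator: |0.084091| − 0.001136 = 0.082955.
Under H₀, SE = √(p₀(1−p₀)/n) = √(0.75·0.25/440) = √0.000426136 = 0.020643.
z = (+)0.082955/0.020643 = 4.019.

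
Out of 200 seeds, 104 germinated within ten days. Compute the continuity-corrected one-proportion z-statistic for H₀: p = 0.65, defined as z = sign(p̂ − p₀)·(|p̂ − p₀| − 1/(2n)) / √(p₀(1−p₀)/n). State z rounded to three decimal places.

p̂ = 104/200 = 0.52000. p̂ − p₀ = -0.130000.
1/(2n) = 0.002500.
Corrected numerator: |-0.130000| − 0.002500 = 0.127500.
Under H₀, SE = √(p₀(1−p₀)/n) = √(0.65·0.35/200) = √0.001137500 = 0.033727.
z = −0.127500/0.033727 = -3.780.

z = -3.780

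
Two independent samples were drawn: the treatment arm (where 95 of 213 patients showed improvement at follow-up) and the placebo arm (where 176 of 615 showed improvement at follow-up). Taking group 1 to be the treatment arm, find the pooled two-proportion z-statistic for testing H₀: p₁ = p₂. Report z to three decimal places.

z = 4.284

Sample proportions: p̂₁ = 95/213 = 0.44601 and p̂₂ = 176/615 = 0.28618.
Pooling: p̂ = 271/828 = 0.32729.
Pooled SE = √[0.2201729·0.00632085] ≈ 0.037305.
z = 0.15983/0.037305 = 4.284.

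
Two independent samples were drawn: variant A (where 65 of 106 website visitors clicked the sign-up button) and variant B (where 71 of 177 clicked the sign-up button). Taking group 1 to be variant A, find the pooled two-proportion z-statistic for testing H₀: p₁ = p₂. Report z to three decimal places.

p̂₁ = 65/106 = 0.61321, p̂₂ = 71/177 = 0.40113.
Pooled p̂ = (65+71)/(106+177) = 136/283 = 0.48057.
Pooled SE = √[0.2496223·0.01508368] ≈ 0.061361.
z = (p̂₁ − p̂₂)/SE = (0.61321 − 0.40113)/0.061361 = 0.21208/0.061361 = 3.456.

z = 3.456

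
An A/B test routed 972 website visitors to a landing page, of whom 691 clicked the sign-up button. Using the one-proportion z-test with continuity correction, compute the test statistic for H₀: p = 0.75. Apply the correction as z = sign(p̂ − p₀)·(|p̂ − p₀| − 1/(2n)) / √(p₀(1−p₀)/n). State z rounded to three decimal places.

z = -2.778

p̂ = 691/972 = 0.71091. p̂ − p₀ = -0.039095.
Continuity correction 1/(2n) = 1/1944 = 0.000514.
Corrected numerator: |-0.039095| − 0.000514 = 0.038581.
SE₀ = √(0.75·0.25/972) = 0.013889.
z = (−)0.038581/0.013889 = -2.778.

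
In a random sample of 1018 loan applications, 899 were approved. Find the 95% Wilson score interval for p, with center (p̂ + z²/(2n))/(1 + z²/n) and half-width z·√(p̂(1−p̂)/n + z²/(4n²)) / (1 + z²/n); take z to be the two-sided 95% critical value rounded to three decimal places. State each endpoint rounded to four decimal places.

(0.8619, 0.9014)

p̂ = 899/1018 = 0.88310; z = 1.960, so z² = 3.841600.
Denominator 1 + z²/n = 1 + 3.841600/1018 = 1.003774.
Center = (0.88310 + 0.001887)/1.003774 = 0.88166.
Radicand: p̂(1−p̂)/n + z²/(4n²) = 0.000101406 + 0.000000927 = 0.000102333.
Half-width = 1.960·√0.000102333/1.003774 = 0.01975.
So the interval runs from 0.8619 to 0.9014.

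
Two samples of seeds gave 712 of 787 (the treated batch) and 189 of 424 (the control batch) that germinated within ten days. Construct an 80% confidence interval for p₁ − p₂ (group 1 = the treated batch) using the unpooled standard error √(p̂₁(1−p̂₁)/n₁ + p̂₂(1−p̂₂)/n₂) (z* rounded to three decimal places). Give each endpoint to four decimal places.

(0.4252, 0.4927)

p̂₁ = 0.90470, p̂₂ = 0.44575, so the observed difference is 0.45895.
SE = √(0.000109551 + 0.000582683) = √0.000692234 = 0.026310.
For 80% confidence, z* = 1.282. Margin of error = 0.03373.
CI: 0.45895 ± 0.03373 = (0.4252, 0.4927).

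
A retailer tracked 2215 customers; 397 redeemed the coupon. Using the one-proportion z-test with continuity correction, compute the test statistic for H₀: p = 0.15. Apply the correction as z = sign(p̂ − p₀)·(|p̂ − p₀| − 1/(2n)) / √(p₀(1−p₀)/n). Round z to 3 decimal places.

z = 3.823

With x = 397 successes in n = 2215, p̂ = 0.17923. p̂ − p₀ = 0.029233.
Continuity correction 1/(2n) = 1/4430 = 0.000226.
Corrected numerator: |0.029233| − 0.000226 = 0.029007.
SE₀ = √(0.15·0.85/2215) = 0.007587.
z = (+)0.029007/0.007587 = 3.823.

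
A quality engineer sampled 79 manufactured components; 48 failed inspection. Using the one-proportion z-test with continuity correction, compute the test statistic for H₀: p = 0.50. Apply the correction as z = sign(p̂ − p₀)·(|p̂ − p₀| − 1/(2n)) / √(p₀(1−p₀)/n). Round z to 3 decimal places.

z = 1.800

With x = 48 successes in n = 79, p̂ = 0.60759. p̂ − p₀ = 0.107595.
Continuity correction 1/(2n) = 1/158 = 0.006329.
Corrected numerator: |0.107595| − 0.006329 = 0.101266.
Under H₀, SE = √(p₀(1−p₀)/n) = √(0.50·0.50/79) = √0.003164557 = 0.056254.
z = (+)0.101266/0.056254 = 1.800.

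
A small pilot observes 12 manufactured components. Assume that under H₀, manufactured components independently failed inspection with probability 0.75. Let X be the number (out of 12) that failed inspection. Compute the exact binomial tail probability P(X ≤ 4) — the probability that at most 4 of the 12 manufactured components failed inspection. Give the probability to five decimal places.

P = 0.00278

X ~ Binomial(n=12, p=0.75).
P(X ≤ 4) = Σ_{j=0}^{4} C(12,j)·0.75^j·0.25^{12−j}.
= 0.000000 + 0.000002 + 0.000035 + 0.000354 + 0.002390 = 0.00278.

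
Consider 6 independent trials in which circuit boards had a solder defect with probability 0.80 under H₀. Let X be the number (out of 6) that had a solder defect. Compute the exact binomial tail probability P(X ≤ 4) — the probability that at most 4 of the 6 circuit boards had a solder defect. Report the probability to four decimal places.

X is binomial with n = 6 and p = 0.80.
P(X ≤ 4) = Σ_{j=0}^{4} C(6,j)·0.80^j·0.20^{6−j}.
= 0.000064 + 0.001536 + 0.015360 + 0.081920 + 0.245760 = 0.3446.

P = 0.3446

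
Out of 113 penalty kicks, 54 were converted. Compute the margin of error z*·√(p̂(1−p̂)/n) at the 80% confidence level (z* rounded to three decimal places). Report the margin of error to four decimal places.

ME = 0.0602

With x = 54 successes in n = 113, p̂ = 0.47788.
SE = √(p̂(1−p̂)/n) = √(0.249511/113) = 0.046990.
z* = 1.282 at the 80% level.
Margin of error = z*·SE = 1.282 × 0.046990 = 0.0602.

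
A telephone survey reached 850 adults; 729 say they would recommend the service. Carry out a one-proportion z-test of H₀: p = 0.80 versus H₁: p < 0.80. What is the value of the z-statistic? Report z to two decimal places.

z = 4.20

Sample proportion p̂ = 729/850 = 0.85765.
Under H₀, SE = √(p₀(1−p₀)/n) = √(0.80·0.20/850) = √0.000188235 = 0.013720.
z = (p̂ − p₀)/SE = (0.85765 − 0.80)/0.013720 = 4.20.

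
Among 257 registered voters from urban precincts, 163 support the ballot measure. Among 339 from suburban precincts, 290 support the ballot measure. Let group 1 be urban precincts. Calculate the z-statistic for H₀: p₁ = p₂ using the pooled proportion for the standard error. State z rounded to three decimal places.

z = -6.263

Sample proportions: p̂₁ = 163/257 = 0.63424 and p̂₂ = 290/339 = 0.85546.
Pooling: p̂ = 453/596 = 0.76007.
Pooled SE = √[0.1823651·0.00684090] ≈ 0.035321.
z = -0.22122/0.035321 = -6.263.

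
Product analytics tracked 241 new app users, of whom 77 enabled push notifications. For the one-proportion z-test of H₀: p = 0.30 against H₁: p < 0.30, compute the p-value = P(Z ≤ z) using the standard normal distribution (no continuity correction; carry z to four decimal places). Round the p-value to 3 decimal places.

p-value = 0.746

With x = 77 successes in n = 241, p̂ = 0.31950.
Null standard error: √(0.30·0.70/241) = √0.000871369 = 0.029519.
Test statistic (full precision, shown to 4 dp): z = (77/241 − 0.30)/SE₀ ≈ 0.6607.
From the standard normal, P(Z ≤ z) = 0.746.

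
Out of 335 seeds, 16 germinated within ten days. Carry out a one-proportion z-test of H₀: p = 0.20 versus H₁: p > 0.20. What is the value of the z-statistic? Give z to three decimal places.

Sample proportion p̂ = 16/335 = 0.04776.
SE₀ = √(0.20·0.80/335) = 0.021854.
Test statistic: z = -0.15224/0.021854 = -6.966.

z = -6.966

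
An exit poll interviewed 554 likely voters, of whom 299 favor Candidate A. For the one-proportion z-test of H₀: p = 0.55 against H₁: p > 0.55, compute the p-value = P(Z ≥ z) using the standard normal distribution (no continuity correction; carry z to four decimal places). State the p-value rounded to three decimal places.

p̂ = 299/554 = 0.53971.
Under H₀, SE = √(p₀(1−p₀)/n) = √(0.55·0.45/554) = √0.000446751 = 0.021136.
Test statistic (full precision, shown to 4 dp): z = (299/554 − 0.55)/SE₀ ≈ -0.4868.
p-value = P(Z ≥ z) with z = -0.4868 → 0.687.

p-value = 0.687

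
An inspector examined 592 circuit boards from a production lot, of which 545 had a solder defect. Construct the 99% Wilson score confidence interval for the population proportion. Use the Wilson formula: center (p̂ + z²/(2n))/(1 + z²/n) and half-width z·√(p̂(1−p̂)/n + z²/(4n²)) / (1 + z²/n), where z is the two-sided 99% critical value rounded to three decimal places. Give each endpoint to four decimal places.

(0.8871, 0.9448)

Here p̂ = 545/592 = 0.92061 and z = 2.576 (z² = 6.635776).
Denominator 1 + z²/n = 1 + 6.635776/592 = 1.011209.
Center = (0.92061 + 0.005605)/1.011209 = 0.91595.
Radicand: p̂(1−p̂)/n + z²/(4n²) = 0.000123461 + 0.000004734 = 0.000128195.
Half-width = z·√(radicand)/denom = 2.576·0.011322/1.011209 = 0.02884.
CI: 0.91595 ± 0.02884 = (0.8871, 0.9448).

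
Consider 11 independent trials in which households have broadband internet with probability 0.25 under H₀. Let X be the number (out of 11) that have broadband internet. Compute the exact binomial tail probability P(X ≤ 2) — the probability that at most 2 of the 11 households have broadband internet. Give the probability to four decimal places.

X ~ Binomial(n=11, p=0.25).
P(X ≤ 2) = C(11,0)·0.25^0·0.75^11 + C(11,1)·0.25^1·0.75^10 + C(11,2)·0.25^2·0.75^9.
= 0.042235 + 0.154862 + 0.258104 = 0.4552.

P = 0.4552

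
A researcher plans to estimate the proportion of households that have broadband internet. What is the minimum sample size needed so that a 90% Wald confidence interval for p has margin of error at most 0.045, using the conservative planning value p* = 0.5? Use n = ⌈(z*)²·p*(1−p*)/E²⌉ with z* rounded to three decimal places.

n = 335

z* = 1.645 at the 90% level.
p*(1−p*) = 0.2500.
(z*)²·p*(1−p*)/E² = 2.706025·0.2500/0.002025 = 334.077.
Rounding up, n = 335.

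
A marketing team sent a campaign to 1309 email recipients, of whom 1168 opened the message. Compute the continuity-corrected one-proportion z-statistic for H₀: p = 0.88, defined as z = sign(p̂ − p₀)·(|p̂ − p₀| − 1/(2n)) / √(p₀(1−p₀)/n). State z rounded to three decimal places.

p̂ = 1168/1309 = 0.89228. p̂ − p₀ = 0.012284.
1/(2n) = 0.000382.
Corrected numerator: |0.012284| − 0.000382 = 0.011902.
Null standard error: √(0.88·0.12/1309) = √0.000080672 = 0.008982.
z = (+)0.011902/0.008982 = 1.325.

z = 1.325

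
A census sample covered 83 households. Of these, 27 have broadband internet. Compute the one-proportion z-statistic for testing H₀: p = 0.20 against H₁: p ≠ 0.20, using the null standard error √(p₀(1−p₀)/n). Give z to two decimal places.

z = 2.85

Sample proportion p̂ = 27/83 = 0.32530.
Null standard error: √(0.20·0.80/83) = √0.001927711 = 0.043906.
Test statistic: z = 0.12530/0.043906 = 2.85.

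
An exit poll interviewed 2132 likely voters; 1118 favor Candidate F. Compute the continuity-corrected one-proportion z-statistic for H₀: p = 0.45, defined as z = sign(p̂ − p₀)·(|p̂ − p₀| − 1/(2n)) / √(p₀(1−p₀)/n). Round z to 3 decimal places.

z = 6.883

With x = 1118 successes in n = 2132, p̂ = 0.52439. p̂ − p₀ = 0.074390.
1/(2n) = 0.000235.
Corrected numerator: |0.074390| − 0.000235 = 0.074155.
Under H₀, SE = √(p₀(1−p₀)/n) = √(0.45·0.55/2132) = √0.000116088 = 0.010774.
z = (+)0.074155/0.010774 = 6.883.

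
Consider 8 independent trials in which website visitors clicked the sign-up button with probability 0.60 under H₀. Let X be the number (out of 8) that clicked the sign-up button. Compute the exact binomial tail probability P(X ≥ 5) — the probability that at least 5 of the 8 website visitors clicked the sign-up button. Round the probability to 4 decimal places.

X ~ Binomial(n=8, p=0.60).
P(X ≥ 5) = C(8,5)·0.60^5·0.40^3 + C(8,6)·0.60^6·0.40^2 + C(8,7)·0.60^7·0.40^1 + C(8,8)·0.60^8·0.40^0.
= 0.278692 + 0.209019 + 0.089580 + 0.016796 = 0.5941.

P = 0.5941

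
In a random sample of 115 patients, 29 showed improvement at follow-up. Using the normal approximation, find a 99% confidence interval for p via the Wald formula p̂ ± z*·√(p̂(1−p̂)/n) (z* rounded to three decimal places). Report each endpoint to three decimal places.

(0.148, 0.356)

The sample proportion is 29/115 = 0.25217.
SE = √(p̂(1−p̂)/n) = √(0.188582/115) = 0.040495.
z* = 2.576 at the 99% level.
Margin of error: 2.576 × 0.040495 = 0.10432.
So the interval runs from 0.148 to 0.356.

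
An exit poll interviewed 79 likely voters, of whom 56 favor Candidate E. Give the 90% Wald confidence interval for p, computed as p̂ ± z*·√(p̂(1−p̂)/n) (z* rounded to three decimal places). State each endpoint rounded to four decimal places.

The sample proportion is 56/79 = 0.70886.
SE = √(p̂(1−p̂)/n) = √(0.206377/79) = 0.051111.
For 90% confidence, z* = 1.645.
Margin of error: 1.645 × 0.051111 = 0.08408.
CI: 0.70886 ± 0.08408 = (0.6248, 0.7929).

(0.6248, 0.7929)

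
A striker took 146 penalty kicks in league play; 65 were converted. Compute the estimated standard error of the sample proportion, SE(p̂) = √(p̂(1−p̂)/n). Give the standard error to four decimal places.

SE = 0.0411

Sample proportion p̂ = 65/146 = 0.44521.
p̂(1−p̂) = 0.246998.
Dividing by n and taking the root: √0.001691767 = 0.0411.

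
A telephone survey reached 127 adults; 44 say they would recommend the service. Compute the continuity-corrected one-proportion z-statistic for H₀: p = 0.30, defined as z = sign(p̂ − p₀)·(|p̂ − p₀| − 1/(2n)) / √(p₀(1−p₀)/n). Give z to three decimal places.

With x = 44 successes in n = 127, p̂ = 0.34646. p̂ − p₀ = 0.046457.
Continuity correction 1/(2n) = 1/254 = 0.003937.
Corrected numerator: |0.046457| − 0.003937 = 0.042520.
Null standard error: √(0.30·0.70/127) = √0.001653543 = 0.040664.
z = +0.042520/0.040664 = 1.046.

z = 1.046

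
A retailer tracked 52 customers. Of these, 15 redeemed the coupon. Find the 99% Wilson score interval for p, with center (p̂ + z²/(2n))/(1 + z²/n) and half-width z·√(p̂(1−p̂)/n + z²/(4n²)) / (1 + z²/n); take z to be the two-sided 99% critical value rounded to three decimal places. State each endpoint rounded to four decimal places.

Here p̂ = 15/52 = 0.28846 and z = 2.576 (z² = 6.635776).
Denominator 1 + z²/n = 1 + 6.635776/52 = 1.127611.
Adjusted center: (0.28846 + z²/(2n))/1.127611 = 0.31240.
Radicand: p̂(1−p̂)/n + z²/(4n²) = 0.003947144 + 0.000613515 = 0.004560659.
Half-width = z·√(radicand)/denom = 2.576·0.067533/1.127611 = 0.15428.
Interval: 0.31240 ± 0.15428 → (0.1581, 0.4667).

(0.1581, 0.4667)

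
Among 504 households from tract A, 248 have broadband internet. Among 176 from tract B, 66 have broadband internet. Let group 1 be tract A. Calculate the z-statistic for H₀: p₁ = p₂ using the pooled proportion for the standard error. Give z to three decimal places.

Sample proportions: p̂₁ = 248/504 = 0.49206 and p̂₂ = 66/176 = 0.37500.
Pooled p̂ = (248+66)/(504+176) = 314/680 = 0.46176.
SE = √[p̂(1−p̂)(1/n₁+1/n₂)] = √[0.46176·0.53824·(1/504+1/176)] ≈ 0.043650.
z = 0.11706/0.043650 = 2.682.

z = 2.682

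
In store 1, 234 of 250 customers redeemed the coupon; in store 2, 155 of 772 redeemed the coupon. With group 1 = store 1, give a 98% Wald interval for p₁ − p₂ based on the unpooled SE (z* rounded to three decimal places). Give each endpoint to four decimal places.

p̂₁ = 0.93600, p̂₂ = 0.20078, so the observed difference is 0.73522.
Unpooled SE = √(p̂₁(1−p̂₁)/n₁ + p̂₂(1−p̂₂)/n₂) = √(0.000239616 + 0.000207857) = 0.021154.
z* = 2.326 at the 98% level. Margin of error = 0.04920.
So the interval runs from 0.6860 to 0.7844.

(0.6860, 0.7844)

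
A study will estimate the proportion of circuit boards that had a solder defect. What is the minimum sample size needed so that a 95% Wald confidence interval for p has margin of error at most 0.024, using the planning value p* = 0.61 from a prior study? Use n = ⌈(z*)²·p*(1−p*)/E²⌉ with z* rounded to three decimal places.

z* = 1.960 at the 95% level.
p*(1−p*) = 0.2379.
Required n before rounding: 3.841600 × 0.2379 / 0.024² = 1586.661.
Rounding up, n = 1587.

n = 1587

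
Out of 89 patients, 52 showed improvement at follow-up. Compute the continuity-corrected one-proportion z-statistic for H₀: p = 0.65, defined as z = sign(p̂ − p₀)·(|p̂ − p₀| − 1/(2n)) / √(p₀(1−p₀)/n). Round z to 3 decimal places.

Sample proportion p̂ = 52/89 = 0.58427. p̂ − p₀ = -0.065730.
Continuity correction 1/(2n) = 1/178 = 0.005618.
Corrected numerator: |-0.065730| − 0.005618 = 0.060112.
Under H₀, SE = √(p₀(1−p₀)/n) = √(0.65·0.35/89) = √0.002556180 = 0.050559.
z = −0.060112/0.050559 = -1.189.

z = -1.189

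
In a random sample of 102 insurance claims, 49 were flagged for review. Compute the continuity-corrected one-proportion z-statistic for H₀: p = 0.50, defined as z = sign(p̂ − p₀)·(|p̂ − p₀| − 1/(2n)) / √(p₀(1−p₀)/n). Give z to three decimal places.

z = -0.297

p̂ = 49/102 = 0.48039. p̂ − p₀ = -0.019608.
1/(2n) = 0.004902.
Corrected numerator: |-0.019608| − 0.004902 = 0.014706.
Null standard error: √(0.50·0.50/102) = √0.002450980 = 0.049507.
z = (−)0.014706/0.049507 = -0.297.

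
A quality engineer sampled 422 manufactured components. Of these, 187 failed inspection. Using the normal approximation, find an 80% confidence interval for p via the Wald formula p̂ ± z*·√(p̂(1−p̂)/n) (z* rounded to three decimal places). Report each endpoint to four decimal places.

(0.4121, 0.4741)

Sample proportion p̂ = 187/422 = 0.44313.
SE(p̂) = √(0.44313·0.55687/422) = 0.024182.
For 80% confidence, z* = 1.282.
Margin of error: 1.282 × 0.024182 = 0.03100.
Interval: 0.44313 ± 0.03100 → (0.4121, 0.4741).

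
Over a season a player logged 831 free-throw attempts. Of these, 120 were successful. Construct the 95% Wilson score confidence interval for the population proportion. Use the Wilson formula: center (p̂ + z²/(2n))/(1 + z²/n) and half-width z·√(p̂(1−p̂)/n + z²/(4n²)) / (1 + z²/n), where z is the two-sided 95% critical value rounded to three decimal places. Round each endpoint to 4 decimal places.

Here p̂ = 120/831 = 0.14440 and z = 1.960 (z² = 3.841600).
1 + z²/n = 1.004623.
Adjusted center: (0.14440 + z²/(2n))/1.004623 = 0.14604.
Radicand: p̂(1−p̂)/n + z²/(4n²) = 0.000148678 + 0.000001391 = 0.000150069.
Half-width = 1.960·√0.000150069/1.004623 = 0.02390.
So the interval runs from 0.1221 to 0.1699.

(0.1221, 0.1699)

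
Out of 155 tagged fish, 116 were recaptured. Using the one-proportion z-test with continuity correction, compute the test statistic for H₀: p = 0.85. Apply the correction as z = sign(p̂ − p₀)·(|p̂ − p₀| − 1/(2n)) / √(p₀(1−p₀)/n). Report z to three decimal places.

Sample proportion p̂ = 116/155 = 0.74839. p̂ − p₀ = -0.101613.
Continuity correction 1/(2n) = 1/310 = 0.003226.
Corrected numerator: |-0.101613| − 0.003226 = 0.098387.
Null standard error: √(0.85·0.15/155) = √0.000822581 = 0.028681.
z = −0.098387/0.028681 = -3.430.

z = -3.430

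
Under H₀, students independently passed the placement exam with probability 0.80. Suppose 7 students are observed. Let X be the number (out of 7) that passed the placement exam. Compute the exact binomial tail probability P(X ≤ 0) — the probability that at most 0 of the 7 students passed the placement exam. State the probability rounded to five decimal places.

X is binomial with n = 7 and p = 0.80.
P(X ≤ 0) = C(7,0)·0.80^0·0.20^7.
= 0.000013 = 0.00001.

P = 0.00001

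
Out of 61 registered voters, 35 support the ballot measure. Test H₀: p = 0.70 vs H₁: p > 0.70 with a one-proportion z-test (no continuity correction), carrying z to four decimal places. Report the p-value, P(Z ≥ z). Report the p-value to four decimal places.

p-value = 0.9843

p̂ = 35/61 = 0.57377.
Null standard error: √(0.70·0.30/61) = √0.003442623 = 0.058674.
Test statistic (full precision, shown to 4 dp): z = (35/61 − 0.70)/SE₀ ≈ -2.1514.
From the standard normal, P(Z ≥ z) = 0.9843.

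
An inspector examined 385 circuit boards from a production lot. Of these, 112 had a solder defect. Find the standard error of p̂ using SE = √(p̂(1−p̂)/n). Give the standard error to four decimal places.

Sample proportion p̂ = 112/385 = 0.29091.
p̂(1−p̂) = 0.206281.
SE = √(0.206281/385) = 0.0231.

SE = 0.0231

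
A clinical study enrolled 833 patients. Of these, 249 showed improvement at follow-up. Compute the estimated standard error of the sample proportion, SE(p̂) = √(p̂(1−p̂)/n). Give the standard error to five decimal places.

SE = 0.01586

With x = 249 successes in n = 833, p̂ = 0.29892.
p̂(1−p̂) = 0.209567.
SE = √(0.209567/833) = √0.000251581 = 0.01586.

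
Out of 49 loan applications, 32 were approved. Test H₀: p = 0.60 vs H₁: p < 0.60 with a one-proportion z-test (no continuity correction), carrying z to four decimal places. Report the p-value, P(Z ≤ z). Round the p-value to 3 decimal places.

p-value = 0.776

p̂ = 32/49 = 0.65306.
Null standard error: √(0.60·0.40/49) = √0.004897959 = 0.069985.
z = (p̂ − p₀)/SE = (32/49 − 0.60)/0.069985 ≈ 0.7582.
From the standard normal, P(Z ≤ z) = 0.776.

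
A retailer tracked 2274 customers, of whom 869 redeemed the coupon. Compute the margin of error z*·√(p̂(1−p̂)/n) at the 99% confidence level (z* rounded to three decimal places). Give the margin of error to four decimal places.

ME = 0.0262

The sample proportion is 869/2274 = 0.38215.
SE = √(p̂(1−p̂)/n) = √(0.236110/2274) = 0.010190.
For 99% confidence, z* = 2.576.
ME = 2.576·0.010190 = 0.0262.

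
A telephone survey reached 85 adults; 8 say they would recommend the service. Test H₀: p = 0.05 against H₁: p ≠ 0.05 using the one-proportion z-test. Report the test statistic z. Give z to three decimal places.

z = 1.866

The sample proportion is 8/85 = 0.09412.
SE₀ = √(0.05·0.95/85) = 0.023639.
Test statistic: z = 0.04412/0.023639 = 1.866.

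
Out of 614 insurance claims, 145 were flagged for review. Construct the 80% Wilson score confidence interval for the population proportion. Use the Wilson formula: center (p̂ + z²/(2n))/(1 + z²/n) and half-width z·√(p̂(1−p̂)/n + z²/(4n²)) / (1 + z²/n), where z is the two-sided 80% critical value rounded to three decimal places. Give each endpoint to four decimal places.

p̂ = 145/614 = 0.23616; z = 1.282, so z² = 1.643524.
1 + z²/n = 1.002677.
Center = (0.23616 + 0.001338)/1.002677 = 0.23686.
Radicand: p̂(1−p̂)/n + z²/(4n²) = 0.000293789 + 0.000001090 = 0.000294879.
Half-width = 1.282·√0.000294879/1.002677 = 0.02196.
CI: 0.23686 ± 0.02196 = (0.2149, 0.2588).

(0.2149, 0.2588)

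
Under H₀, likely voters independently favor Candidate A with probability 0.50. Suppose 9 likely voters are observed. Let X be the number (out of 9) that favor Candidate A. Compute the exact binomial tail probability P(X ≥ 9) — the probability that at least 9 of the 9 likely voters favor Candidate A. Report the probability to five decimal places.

X is binomial with n = 9 and p = 0.50.
P(X ≥ 9) = C(9,9)·0.50^9·0.50^0.
= 0.001953 = 0.00195.

P = 0.00195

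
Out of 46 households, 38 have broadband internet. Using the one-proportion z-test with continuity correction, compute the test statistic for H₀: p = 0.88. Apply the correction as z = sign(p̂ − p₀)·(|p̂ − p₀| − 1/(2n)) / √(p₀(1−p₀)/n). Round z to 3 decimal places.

With x = 38 successes in n = 46, p̂ = 0.82609. p̂ − p₀ = -0.053913.
1/(2n) = 0.010870.
Corrected numerator: |-0.053913| − 0.010870 = 0.043043.
Under H₀, SE = √(p₀(1−p₀)/n) = √(0.88·0.12/46) = √0.002295652 = 0.047913.
z = −0.043043/0.047913 = -0.898.

z = -0.898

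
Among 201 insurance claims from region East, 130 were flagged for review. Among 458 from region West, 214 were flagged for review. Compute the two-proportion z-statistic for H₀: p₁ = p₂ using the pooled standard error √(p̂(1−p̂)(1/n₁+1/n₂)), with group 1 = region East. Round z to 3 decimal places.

Sample proportions: p̂₁ = 130/201 = 0.64677 and p̂₂ = 214/458 = 0.46725.
Pooling: p̂ = 344/659 = 0.52200.
SE = √[p̂(1−p̂)(1/n₁+1/n₂)] = √[0.52200·0.47800·(1/201+1/458)] ≈ 0.042263.
z = (p̂₁ − p̂₂)/SE = (0.64677 − 0.46725)/0.042263 = 0.17952/0.042263 = 4.248.

z = 4.248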